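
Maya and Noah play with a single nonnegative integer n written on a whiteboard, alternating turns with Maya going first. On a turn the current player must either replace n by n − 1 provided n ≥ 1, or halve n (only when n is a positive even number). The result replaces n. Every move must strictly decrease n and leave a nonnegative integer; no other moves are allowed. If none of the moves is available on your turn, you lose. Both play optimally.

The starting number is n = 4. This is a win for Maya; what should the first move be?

Move to 2.

Positions with no move are L. A position that does have a move is losing for the player to move precisely when every available move leads to a winning position for the opponent. Fill in the labels:
n=0: no move → L
n=1: →0(L), so W
n=2: →1(W) only, which is W, so L
n=3: →2(L), so W
n=4: →2(L), so W
From 4, the L positions reachable in one move are: 2.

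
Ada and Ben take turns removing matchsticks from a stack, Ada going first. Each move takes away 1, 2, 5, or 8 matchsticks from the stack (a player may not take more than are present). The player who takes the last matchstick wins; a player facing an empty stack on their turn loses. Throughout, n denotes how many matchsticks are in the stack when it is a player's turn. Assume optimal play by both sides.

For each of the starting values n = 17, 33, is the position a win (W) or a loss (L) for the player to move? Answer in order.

Work bottom-up. With no move the player to move loses. Otherwise the position is W if at least one move leads to an L position for the opponent, and L if every move leads to a W.
n=0: no move → L
n=1: →0(L), so W
n=2: →0(L), so W
n=3: →2(W), 1(W) — all W, so L
n=4: →3(L), so W
n=5: →3(L), so W
n=6: →5(W), 4(W), 1(W) — all W, so L
n=7: →6(L), so W
n=8: →6(L), so W
n=9: →8(W), 7(W), 4(W), 1(W) — all W, so L
n=10: →9(L), so W
n=11: →9(L), so W
n=12: →11(W), 10(W), 7(W), 4(W) — all W, so L
n=13: →12(L), so W
n=14: →12(L), so W
n=15: →14(W), 13(W), 10(W), 7(W) — all W, so L
n=16: →15(L), so W
n=17: →15(L), so W
n=18: →17(W), 16(W), 13(W), 10(W) — all W, so L
n=19: →18(L), so W
n=20: →18(L), so W
n=21: →20(W), 19(W), 16(W), 13(W) — all W, so L
n=22: →21(L), so W
n=23: →21(L), so W
n=24: →23(W), 22(W), 19(W), 16(W) — all W, so L
n=25: →24(L), so W
n=26: →24(L), so W
n=27: →26(W), 25(W), 22(W), 19(W) — all W, so L
n=28: →27(L), so W
n=29: →27(L), so W
n=30: →29(W), 28(W), 25(W), 22(W) — all W, so L
n=31: →30(L), so W
n=32: →30(L), so W
n=33: →32(W), 31(W), 28(W), 25(W) — all W, so L

17: W, 33: L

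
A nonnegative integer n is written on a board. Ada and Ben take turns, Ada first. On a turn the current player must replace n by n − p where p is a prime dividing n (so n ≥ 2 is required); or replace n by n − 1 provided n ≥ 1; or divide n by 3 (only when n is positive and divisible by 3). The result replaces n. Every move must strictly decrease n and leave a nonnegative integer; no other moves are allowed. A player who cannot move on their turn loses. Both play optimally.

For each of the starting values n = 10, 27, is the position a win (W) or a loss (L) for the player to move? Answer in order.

10: W, 27: L

Label each position W (a win for the player to move) or L (a loss). A position with no legal move is L; any other position is W exactly when some move reaches an L, and L when every move reaches a W.
n=0: no move → L
n=1: W (go to 0, an L position)
n=2: W (go to 0, an L position)
n=3: W (go to 0, an L position)
n=4: L (options 2(W), 3(W) are all W)
n=5: W (go to 0, an L position)
n=6: W (go to 4, an L position)
n=7: W (go to 0, an L position)
n=8: L (options 6(W), 7(W) are all W)
n=9: W (go to 8, an L position)
n=10: W (go to 8, an L position)
n=11: W (go to 0, an L position)
n=12: W (go to 4, an L position)
n=13: W (go to 0, an L position)
n=14: L (options 7(W), 12(W), 13(W) are all W)
n=15: W (go to 14, an L position)
n=16: W (go to 14, an L position)
n=17: W (go to 0, an L position)
n=18: L (options 6(W), 15(W), 16(W), 17(W) are all W)
n=19: W (go to 0, an L position)
n=20: W (go to 18, an L position)
n=21: W (go to 14, an L position)
n=22: L (options 11(W), 20(W), 21(W) are all W)
n=23: W (go to 0, an L position)
n=24: W (go to 8, an L position)
n=25: L (options 20(W), 24(W) are all W)
n=26: W (go to 25, an L position)
n=27: L (options 9(W), 24(W), 26(W) are all W)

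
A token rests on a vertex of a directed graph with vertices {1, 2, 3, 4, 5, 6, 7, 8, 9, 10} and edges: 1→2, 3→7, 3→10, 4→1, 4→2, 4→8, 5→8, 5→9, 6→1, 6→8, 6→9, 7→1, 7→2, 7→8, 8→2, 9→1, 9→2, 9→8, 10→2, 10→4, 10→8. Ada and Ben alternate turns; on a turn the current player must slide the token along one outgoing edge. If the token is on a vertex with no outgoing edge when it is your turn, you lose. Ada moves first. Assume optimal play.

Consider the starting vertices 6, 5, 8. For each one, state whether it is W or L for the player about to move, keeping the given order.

Positions with no move are L. A position that does have a move is losing for the player to move precisely when every available move leads to a winning position for the opponent. Fill in the labels:
Every edge goes from a vertex to one that appears earlier in the order 2, 8, 1, 9, 4, 5, 7, 10, 6, 3, so processing vertices in that order labels each vertex after all of its successors.
2: no outgoing edge → L
8: can move to 2, which is L ⇒ W
1: can move to 2, which is L ⇒ W
9: can move to 2, which is L ⇒ W
4: can move to 2, which is L ⇒ W
5: moves to 9(W), 8(W); every one is W ⇒ L
7: can move to 2, which is L ⇒ W
10: can move to 2, which is L ⇒ W
6: moves to 9(W), 1(W), 8(W); every one is W ⇒ L
3: moves to 10(W), 7(W); every one is W ⇒ L

6: L, 5: L, 8: W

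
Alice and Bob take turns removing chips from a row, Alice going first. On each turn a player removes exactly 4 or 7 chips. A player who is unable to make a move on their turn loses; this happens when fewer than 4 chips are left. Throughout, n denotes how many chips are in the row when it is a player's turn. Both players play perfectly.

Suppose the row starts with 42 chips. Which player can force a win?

Label each position W (a win for the player to move) or L (a loss). A position with no legal move is L; any other position is W exactly when some move reaches an L, and L when every move reaches a W.
n=0: no move → L
n=1: no move → L
n=2: no move → L
n=3: no move → L
n=4: →0(L), so W
n=5: →1(L), so W
n=6: →2(L), so W
n=7: →3(L), so W
n=8: →1(L), so W
n=9: →2(L), so W
n=10: →3(L), so W
n=11: →7(W), 4(W) — all W, so L
n=12: →8(W), 5(W) — all W, so L
n=13: →9(W), 6(W) — all W, so L
n=14: →10(W), 7(W) — all W, so L
n=15: →11(L), so W
n=16: →12(L), so W
n=17: →13(L), so W
n=18: →14(L), so W
n=19: →12(L), so W
n=20: →13(L), so W
n=21: →14(L), so W
n=22: →18(W), 15(W) — all W, so L
n=23: →19(W), 16(W) — all W, so L
n=24: →20(W), 17(W) — all W, so L
n=25: →21(W), 18(W) — all W, so L
n=26: →22(L), so W
n=27: →23(L), so W
n=28: →24(L), so W
n=29: →25(L), so W
n=30: →23(L), so W
n=31: →24(L), so W
n=32: →25(L), so W
n=33: →29(W), 26(W) — all W, so L
n=34: →30(W), 27(W) — all W, so L
n=35: →31(W), 28(W) — all W, so L
n=36: →32(W), 29(W) — all W, so L
n=37: →33(L), so W
n=38: →34(L), so W
n=39: →35(L), so W
n=40: →36(L), so W
n=41: →34(L), so W
n=42: →35(L), so W
From 42 Alice can remove 7, leaving 35, reaching an L position.

Alice wins.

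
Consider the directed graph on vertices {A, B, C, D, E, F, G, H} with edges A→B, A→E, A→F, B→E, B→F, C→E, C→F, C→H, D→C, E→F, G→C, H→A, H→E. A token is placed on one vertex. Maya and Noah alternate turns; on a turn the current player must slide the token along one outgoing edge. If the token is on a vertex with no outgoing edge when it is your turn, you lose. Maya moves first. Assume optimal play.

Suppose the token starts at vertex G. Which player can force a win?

Noah wins.

Compute win/loss labels from the base case upward. A position with no move is L. Any other position is W if it can reach an L in one move, else L.
Every edge goes from a vertex to one that appears earlier in the order F, E, B, A, H, C, G, D, so processing vertices in that order labels each vertex after all of its successors.
F: no outgoing edge → L
E: →F(L), so W
B: →F(L), so W
A: →F(L), so W
H: →A(W), E(W) — all W, so L
C: →H(L), so W
G: →C(W) only, which is W, so L
D: →C(W) only, which is W, so L
The starting position G is L: whatever Maya does, the opponent receives a W position.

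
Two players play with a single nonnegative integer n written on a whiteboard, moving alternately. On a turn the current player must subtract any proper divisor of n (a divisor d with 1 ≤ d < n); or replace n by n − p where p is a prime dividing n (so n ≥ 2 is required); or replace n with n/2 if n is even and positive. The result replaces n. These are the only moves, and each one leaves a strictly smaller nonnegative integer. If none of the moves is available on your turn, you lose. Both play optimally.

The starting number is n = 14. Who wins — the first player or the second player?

Work bottom-up. With no move the player to move loses. Otherwise the position is W if at least one move leads to an L position for the opponent, and L if every move leads to a W.
n=0: no move → L
n=1: no move → L
n=2: →0(L), so W
n=3: →0(L), so W
n=4: →2(W), 3(W) — all W, so L
n=5: →0(L), so W
n=6: →4(L), so W
n=7: →0(L), so W
n=8: →4(L), so W
n=9: →6(W), 8(W) — all W, so L
n=10: →9(L), so W
n=11: →0(L), so W
n=12: →9(L), so W
n=13: →0(L), so W
n=14: →7(W), 12(W), 13(W) — all W, so L
Every move from 14 reaches a W position, so the mover loses.

The second player wins.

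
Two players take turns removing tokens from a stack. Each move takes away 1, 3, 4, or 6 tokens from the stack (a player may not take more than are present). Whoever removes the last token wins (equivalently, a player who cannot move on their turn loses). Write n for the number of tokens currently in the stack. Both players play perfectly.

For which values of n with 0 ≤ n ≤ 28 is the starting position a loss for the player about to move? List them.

0, 2, 7, 9, 14, 16, 21, 23, 28

Work bottom-up. With no move the player to move loses. Otherwise the position is W if at least one move leads to an L position for the opponent, and L if every move leads to a W.
n=0: no move → L
n=1: →0(L), so W
n=2: →1(W) only, which is W, so L
n=3: →2(L), so W
n=4: →0(L), so W
n=5: →2(L), so W
n=6: →2(L), so W
n=7: →6(W), 4(W), 3(W), 1(W) — all W, so L
n=8: →7(L), so W
n=9: →8(W), 6(W), 5(W), 3(W) — all W, so L
n=10: →9(L), so W
n=11: →7(L), so W
n=12: →9(L), so W
n=13: →9(L), so W
n=14: →13(W), 11(W), 10(W), 8(W) — all W, so L
n=15: →14(L), so W
n=16: →15(W), 13(W), 12(W), 10(W) — all W, so L
n=17: →16(L), so W
n=18: →14(L), so W
n=19: →16(L), so W
n=20: →16(L), so W
n=21: →20(W), 18(W), 17(W), 15(W) — all W, so L
n=22: →21(L), so W
n=23: →22(W), 20(W), 19(W), 17(W) — all W, so L
n=24: →23(L), so W
n=25: →21(L), so W
n=26: →23(L), so W
n=27: →23(L), so W
n=28: →27(W), 25(W), 24(W), 22(W) — all W, so L
Reading off the rows marked L gives the requested list; there are 9 such values of n.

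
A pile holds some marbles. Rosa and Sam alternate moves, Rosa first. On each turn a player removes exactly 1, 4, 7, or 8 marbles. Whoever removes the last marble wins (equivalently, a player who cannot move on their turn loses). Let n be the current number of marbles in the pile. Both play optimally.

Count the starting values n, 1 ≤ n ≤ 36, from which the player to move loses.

9

Label each position W (a win for the player to move) or L (a loss). A position with no legal move is L; any other position is W exactly when some move reaches an L, and L when every move reaches a W.
n=0: no move → L
n=1: can move to 0, which is L ⇒ W
n=2: the only move is to 1(W), a W ⇒ L
n=3: can move to 2, which is L ⇒ W
n=4: can move to 0, which is L ⇒ W
n=5: moves to 4(W), 1(W); every one is W ⇒ L
n=6: can move to 5, which is L ⇒ W
n=7: can move to 0, which is L ⇒ W
n=8: can move to 0, which is L ⇒ W
n=9: can move to 5, which is L ⇒ W
n=10: can move to 2, which is L ⇒ W
n=11: moves to 10(W), 7(W), 4(W), 3(W); every one is W ⇒ L
n=12: can move to 11, which is L ⇒ W
n=13: can move to 5, which is L ⇒ W
n=14: moves to 13(W), 10(W), 7(W), 6(W); every one is W ⇒ L
n=15: can move to 14, which is L ⇒ W
n=16: moves to 15(W), 12(W), 9(W), 8(W); every one is W ⇒ L
n=17: can move to 16, which is L ⇒ W
n=18: can move to 14, which is L ⇒ W
n=19: can move to 11, which is L ⇒ W
n=20: can move to 16, which is L ⇒ W
n=21: can move to 14, which is L ⇒ W
n=22: can move to 14, which is L ⇒ W
n=23: can move to 16, which is L ⇒ W
n=24: can move to 16, which is L ⇒ W
n=25: moves to 24(W), 21(W), 18(W), 17(W); every one is W ⇒ L
n=26: can move to 25, which is L ⇒ W
n=27: moves to 26(W), 23(W), 20(W), 19(W); every one is W ⇒ L
n=28: can move to 27, which is L ⇒ W
n=29: can move to 25, which is L ⇒ W
n=30: moves to 29(W), 26(W), 23(W), 22(W); every one is W ⇒ L
n=31: can move to 30, which is L ⇒ W
n=32: can move to 25, which is L ⇒ W
n=33: can move to 25, which is L ⇒ W
n=34: can move to 30, which is L ⇒ W
n=35: can move to 27, which is L ⇒ W
n=36: moves to 35(W), 32(W), 29(W), 28(W); every one is W ⇒ L
L entries with 1 ≤ n ≤ 36 (n=0 is outside the asked range and is not counted): n = 2, 5, 11, 14, 16, 25, 27, 30, 36; that makes 9.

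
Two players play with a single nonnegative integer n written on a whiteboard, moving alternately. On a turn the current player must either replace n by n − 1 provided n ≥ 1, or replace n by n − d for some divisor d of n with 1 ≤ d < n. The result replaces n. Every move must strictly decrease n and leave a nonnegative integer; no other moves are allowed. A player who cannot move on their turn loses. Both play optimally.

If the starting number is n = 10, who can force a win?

The first player wins.

Compute win/loss labels from the base case upward. A position with no move is L. Any other position is W if it can reach an L in one move, else L.
n=0: no move → L
n=1: reaches L-position 0 → W
n=2: only reaches 1(W), which is W → L
n=3: reaches L-position 2 → W
n=4: reaches L-position 2 → W
n=5: only reaches 4(W), which is W → L
n=6: reaches L-position 5 → W
n=7: only reaches 6(W), which is W → L
n=8: reaches L-position 7 → W
n=9: only reaches 6(W), 8(W), all W → L
n=10: reaches L-position 5 → W
The starting position 10 is W: the player to move should move to 5, handing over an L position.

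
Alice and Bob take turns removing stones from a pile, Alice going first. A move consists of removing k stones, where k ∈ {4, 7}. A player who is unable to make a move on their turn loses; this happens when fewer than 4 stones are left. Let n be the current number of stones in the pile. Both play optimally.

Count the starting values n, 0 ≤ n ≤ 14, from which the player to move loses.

8

Compute win/loss labels from the base case upward. A position with no move is L. Any other position is W if it can reach an L in one move, else L.
n=0: no move → L
n=1: no move → L
n=2: no move → L
n=3: no move → L
n=4: →0(L), so W
n=5: →1(L), so W
n=6: →2(L), so W
n=7: →3(L), so W
n=8: →1(L), so W
n=9: →2(L), so W
n=10: →3(L), so W
n=11: →7(W), 4(W) — all W, so L
n=12: →8(W), 5(W) — all W, so L
n=13: →9(W), 6(W) — all W, so L
n=14: →10(W), 7(W) — all W, so L
L entries with 0 ≤ n ≤ 14: n = 0, 1, 2, 3, 11, 12, 13, 14; that makes 8.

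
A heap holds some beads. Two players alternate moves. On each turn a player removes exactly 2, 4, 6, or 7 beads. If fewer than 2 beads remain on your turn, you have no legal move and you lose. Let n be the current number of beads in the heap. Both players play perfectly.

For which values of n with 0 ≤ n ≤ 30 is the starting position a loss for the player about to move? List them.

0, 1, 9, 10, 18, 19, 27, 28

Build the W/L table. Terminal = L. A non-terminal position is W if it has a move to some L; otherwise it is L.
n=0: no move → L
n=1: no move → L
n=2: reaches L-position 0 → W
n=3: reaches L-position 1 → W
n=4: reaches L-position 0 → W
n=5: reaches L-position 1 → W
n=6: reaches L-position 0 → W
n=7: reaches L-position 1 → W
n=8: reaches L-position 1 → W
n=9: only reaches 7(W), 5(W), 3(W), 2(W), all W → L
n=10: only reaches 8(W), 6(W), 4(W), 3(W), all W → L
n=11: reaches L-position 9 → W
n=12: reaches L-position 10 → W
n=13: reaches L-position 9 → W
n=14: reaches L-position 10 → W
n=15: reaches L-position 9 → W
n=16: reaches L-position 10 → W
n=17: reaches L-position 10 → W
n=18: only reaches 16(W), 14(W), 12(W), 11(W), all W → L
n=19: only reaches 17(W), 15(W), 13(W), 12(W), all W → L
n=20: reaches L-position 18 → W
n=21: reaches L-position 19 → W
n=22: reaches L-position 18 → W
n=23: reaches L-position 19 → W
n=24: reaches L-position 18 → W
n=25: reaches L-position 19 → W
n=26: reaches L-position 19 → W
n=27: only reaches 25(W), 23(W), 21(W), 20(W), all W → L
n=28: only reaches 26(W), 24(W), 22(W), 21(W), all W → L
n=29: reaches L-position 27 → W
n=30: reaches L-position 28 → W
The losing starting values of n are exactly the entries labelled L in this table (8 of them).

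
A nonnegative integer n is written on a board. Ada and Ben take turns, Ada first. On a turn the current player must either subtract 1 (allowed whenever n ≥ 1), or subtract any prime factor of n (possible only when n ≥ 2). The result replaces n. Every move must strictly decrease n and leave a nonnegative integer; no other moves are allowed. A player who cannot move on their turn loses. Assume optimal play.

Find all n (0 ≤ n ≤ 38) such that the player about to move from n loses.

0, 4, 8, 12, 16, 20, 24, 28, 32, 36

Build the W/L table. Terminal = L. A non-terminal position is W if it has a move to some L; otherwise it is L.
n=0: no move → L
n=1: reaches L-position 0 → W
n=2: reaches L-position 0 → W
n=3: reaches L-position 0 → W
n=4: only reaches 2(W), 3(W), all W → L
n=5: reaches L-position 0 → W
n=6: reaches L-position 4 → W
n=7: reaches L-position 0 → W
n=8: only reaches 6(W), 7(W), all W → L
n=9: reaches L-position 8 → W
n=10: reaches L-position 8 → W
n=11: reaches L-position 0 → W
n=12: only reaches 9(W), 10(W), 11(W), all W → L
n=13: reaches L-position 0 → W
n=14: reaches L-position 12 → W
n=15: reaches L-position 12 → W
n=16: only reaches 14(W), 15(W), all W → L
n=17: reaches L-position 0 → W
n=18: reaches L-position 16 → W
n=19: reaches L-position 0 → W
n=20: only reaches 15(W), 18(W), 19(W), all W → L
n=21: reaches L-position 20 → W
n=22: reaches L-position 20 → W
n=23: reaches L-position 0 → W
n=24: only reaches 21(W), 22(W), 23(W), all W → L
n=25: reaches L-position 20 → W
n=26: reaches L-position 24 → W
n=27: reaches L-position 24 → W
n=28: only reaches 21(W), 26(W), 27(W), all W → L
n=29: reaches L-position 0 → W
n=30: reaches L-position 28 → W
n=31: reaches L-position 0 → W
n=32: only reaches 30(W), 31(W), all W → L
n=33: reaches L-position 32 → W
n=34: reaches L-position 32 → W
n=35: reaches L-position 28 → W
n=36: only reaches 33(W), 34(W), 35(W), all W → L
n=37: reaches L-position 0 → W
n=38: reaches L-position 36 → W
Reading off the rows marked L gives the requested list; there are 10 such values of n.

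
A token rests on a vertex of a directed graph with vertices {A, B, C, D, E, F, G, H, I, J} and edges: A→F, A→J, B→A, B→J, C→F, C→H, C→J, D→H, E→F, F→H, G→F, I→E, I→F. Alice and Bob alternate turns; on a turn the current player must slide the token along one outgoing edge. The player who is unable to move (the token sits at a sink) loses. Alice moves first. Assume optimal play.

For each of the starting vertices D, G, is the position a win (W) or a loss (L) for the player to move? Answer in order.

D: W, G: L

Classify positions by backward induction: terminal positions (no move available) are L. From any other position, the mover wins iff some move reaches an L.
Every edge goes from a vertex to one that appears earlier in the order H, J, F, E, A, B, I, G, C, D, so processing vertices in that order labels each vertex after all of its successors.
H: no outgoing edge → L
J: no outgoing edge → L
F: reaches L-position H → W
E: only reaches F(W), which is W → L
A: reaches L-position J → W
B: reaches L-position J → W
I: reaches L-position E → W
G: only reaches F(W), which is W → L
C: reaches L-position J → W
D: reaches L-position H → W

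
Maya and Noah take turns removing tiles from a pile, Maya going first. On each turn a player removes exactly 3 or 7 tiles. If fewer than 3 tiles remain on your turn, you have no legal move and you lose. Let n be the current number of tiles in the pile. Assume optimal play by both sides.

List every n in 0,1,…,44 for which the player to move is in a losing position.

0, 1, 2, 6, 10, 11, 12, 16, 20, 21, 22, 26, 30, 31, 32, 36, 40, 41, 42

Positions with no move are L. A position that does have a move is losing for the player to move precisely when every available move leads to a winning position for the opponent. Fill in the labels:
n=0: no move → L
n=1: no move → L
n=2: no move → L
n=3: W (go to 0, an L position)
n=4: W (go to 1, an L position)
n=5: W (go to 2, an L position)
n=6: L (sole option 3(W) is W)
n=7: W (go to 0, an L position)
n=8: W (go to 1, an L position)
n=9: W (go to 6, an L position)
n=10: L (options 7(W), 3(W) are all W)
n=11: L (options 8(W), 4(W) are all W)
n=12: L (options 9(W), 5(W) are all W)
n=13: W (go to 10, an L position)
n=14: W (go to 11, an L position)
n=15: W (go to 12, an L position)
n=16: L (options 13(W), 9(W) are all W)
n=17: W (go to 10, an L position)
n=18: W (go to 11, an L position)
n=19: W (go to 16, an L position)
n=20: L (options 17(W), 13(W) are all W)
n=21: L (options 18(W), 14(W) are all W)
n=22: L (options 19(W), 15(W) are all W)
n=23: W (go to 20, an L position)
n=24: W (go to 21, an L position)
n=25: W (go to 22, an L position)
n=26: L (options 23(W), 19(W) are all W)
n=27: W (go to 20, an L position)
n=28: W (go to 21, an L position)
n=29: W (go to 26, an L position)
n=30: L (options 27(W), 23(W) are all W)
n=31: L (options 28(W), 24(W) are all W)
n=32: L (options 29(W), 25(W) are all W)
n=33: W (go to 30, an L position)
n=34: W (go to 31, an L position)
n=35: W (go to 32, an L position)
n=36: L (options 33(W), 29(W) are all W)
n=37: W (go to 30, an L position)
n=38: W (go to 31, an L position)
n=39: W (go to 36, an L position)
n=40: L (options 37(W), 33(W) are all W)
n=41: L (options 38(W), 34(W) are all W)
n=42: L (options 39(W), 35(W) are all W)
n=43: W (go to 40, an L position)
n=44: W (go to 41, an L position)
The losing starting values of n are exactly the entries labelled L in this table (19 of them).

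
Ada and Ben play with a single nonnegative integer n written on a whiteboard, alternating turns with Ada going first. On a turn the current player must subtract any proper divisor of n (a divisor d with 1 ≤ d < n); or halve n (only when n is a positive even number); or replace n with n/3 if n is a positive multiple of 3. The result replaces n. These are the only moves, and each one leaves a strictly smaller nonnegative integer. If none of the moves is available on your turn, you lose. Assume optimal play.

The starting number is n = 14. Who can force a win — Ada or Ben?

Ada wins.

Use the standard recursion: the mover loses at a terminal position; elsewhere, the mover wins exactly when some move hands the opponent an L position.
n=0: no move → L
n=1: no move → L
n=2: →1(L), so W
n=3: →1(L), so W
n=4: →2(W), 3(W) — all W, so L
n=5: →4(L), so W
n=6: →4(L), so W
n=7: →6(W) only, which is W, so L
n=8: →4(L), so W
n=9: →3(W), 6(W), 8(W) — all W, so L
n=10: →9(L), so W
n=11: →10(W) only, which is W, so L
n=12: →4(L), so W
n=13: →12(W) only, which is W, so L
n=14: →7(L), so W
From 14 Ada can move to 7, reaching an L position.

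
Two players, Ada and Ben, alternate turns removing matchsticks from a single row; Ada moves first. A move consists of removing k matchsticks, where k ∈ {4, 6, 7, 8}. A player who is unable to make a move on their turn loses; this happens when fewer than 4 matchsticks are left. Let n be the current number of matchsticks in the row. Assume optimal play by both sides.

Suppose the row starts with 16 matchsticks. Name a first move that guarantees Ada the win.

Remove 4, leaving 12.

Work bottom-up. With no move the player to move loses. Otherwise the position is W if at least one move leads to an L position for the opponent, and L if every move leads to a W.
n=0: no move → L
n=1: no move → L
n=2: no move → L
n=3: no move → L
n=4: reaches L-position 0 → W
n=5: reaches L-position 1 → W
n=6: reaches L-position 2 → W
n=7: reaches L-position 3 → W
n=8: reaches L-position 2 → W
n=9: reaches L-position 3 → W
n=10: reaches L-position 3 → W
n=11: reaches L-position 3 → W
n=12: only reaches 8(W), 6(W), 5(W), 4(W), all W → L
n=13: only reaches 9(W), 7(W), 6(W), 5(W), all W → L
n=14: only reaches 10(W), 8(W), 7(W), 6(W), all W → L
n=15: only reaches 11(W), 9(W), 8(W), 7(W), all W → L
n=16: reaches L-position 12 → W
From 16, the L positions reachable in one move are: 12.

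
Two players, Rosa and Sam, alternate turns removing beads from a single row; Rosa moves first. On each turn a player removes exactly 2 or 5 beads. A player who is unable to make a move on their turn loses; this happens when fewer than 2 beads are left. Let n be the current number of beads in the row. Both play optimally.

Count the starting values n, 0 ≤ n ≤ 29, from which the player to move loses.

Work bottom-up. With no move the player to move loses. Otherwise the position is W if at least one move leads to an L position for the opponent, and L if every move leads to a W.
n=0: no move → L
n=1: no move → L
n=2: →0(L), so W
n=3: →1(L), so W
n=4: →2(W) only, which is W, so L
n=5: →0(L), so W
n=6: →4(L), so W
n=7: →5(W), 2(W) — all W, so L
n=8: →6(W), 3(W) — all W, so L
n=9: →7(L), so W
n=10: →8(L), so W
n=11: →9(W), 6(W) — all W, so L
n=12: →7(L), so W
n=13: →11(L), so W
n=14: →12(W), 9(W) — all W, so L
n=15: →13(W), 10(W) — all W, so L
n=16: →14(L), so W
n=17: →15(L), so W
n=18: →16(W), 13(W) — all W, so L
n=19: →14(L), so W
n=20: →18(L), so W
n=21: →19(W), 16(W) — all W, so L
n=22: →20(W), 17(W) — all W, so L
n=23: →21(L), so W
n=24: →22(L), so W
n=25: →23(W), 20(W) — all W, so L
n=26: →21(L), so W
n=27: →25(L), so W
n=28: →26(W), 23(W) — all W, so L
n=29: →27(W), 24(W) — all W, so L
L entries with 0 ≤ n ≤ 29: n = 0, 1, 4, 7, 8, 11, 14, 15, 18, 21, 22, 25, 28, 29; that makes 14.

14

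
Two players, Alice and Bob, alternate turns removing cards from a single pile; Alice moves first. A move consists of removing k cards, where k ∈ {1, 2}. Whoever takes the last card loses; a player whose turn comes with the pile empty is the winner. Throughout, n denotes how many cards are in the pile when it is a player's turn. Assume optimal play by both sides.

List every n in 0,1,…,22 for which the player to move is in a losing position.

1, 4, 7, 10, 13, 16, 19, 22

Classify positions by backward induction: terminal positions (no move available) are W. From any other position, the mover wins iff some move reaches an L.
n=0: no move; the opponent has just taken the last card and therefore loses → W
n=1: only reaches 0(W), which is W → L
n=2: reaches L-position 1 → W
n=3: reaches L-position 1 → W
n=4: only reaches 3(W), 2(W), all W → L
n=5: reaches L-position 4 → W
n=6: reaches L-position 4 → W
n=7: only reaches 6(W), 5(W), all W → L
n=8: reaches L-position 7 → W
n=9: reaches L-position 7 → W
n=10: only reaches 9(W), 8(W), all W → L
n=11: reaches L-position 10 → W
n=12: reaches L-position 10 → W
n=13: only reaches 12(W), 11(W), all W → L
n=14: reaches L-position 13 → W
n=15: reaches L-position 13 → W
n=16: only reaches 15(W), 14(W), all W → L
n=17: reaches L-position 16 → W
n=18: reaches L-position 16 → W
n=19: only reaches 18(W), 17(W), all W → L
n=20: reaches L-position 19 → W
n=21: reaches L-position 19 → W
n=22: only reaches 21(W), 20(W), all W → L
The losing starting values of n are exactly the entries labelled L in this table (8 of them).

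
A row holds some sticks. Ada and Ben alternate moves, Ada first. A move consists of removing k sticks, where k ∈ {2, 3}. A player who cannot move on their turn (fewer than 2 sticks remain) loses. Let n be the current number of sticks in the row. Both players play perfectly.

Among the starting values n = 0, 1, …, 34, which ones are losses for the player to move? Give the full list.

Work bottom-up. With no move the player to move loses. Otherwise the position is W if at least one move leads to an L position for the opponent, and L if every move leads to a W.
n=0: no move → L
n=1: no move → L
n=2: W (go to 0, an L position)
n=3: W (go to 1, an L position)
n=4: W (go to 1, an L position)
n=5: L (options 3(W), 2(W) are all W)
n=6: L (options 4(W), 3(W) are all W)
n=7: W (go to 5, an L position)
n=8: W (go to 6, an L position)
n=9: W (go to 6, an L position)
n=10: L (options 8(W), 7(W) are all W)
n=11: L (options 9(W), 8(W) are all W)
n=12: W (go to 10, an L position)
n=13: W (go to 11, an L position)
n=14: W (go to 11, an L position)
n=15: L (options 13(W), 12(W) are all W)
n=16: L (options 14(W), 13(W) are all W)
n=17: W (go to 15, an L position)
n=18: W (go to 16, an L position)
n=19: W (go to 16, an L position)
n=20: L (options 18(W), 17(W) are all W)
n=21: L (options 19(W), 18(W) are all W)
n=22: W (go to 20, an L position)
n=23: W (go to 21, an L position)
n=24: W (go to 21, an L position)
n=25: L (options 23(W), 22(W) are all W)
n=26: L (options 24(W), 23(W) are all W)
n=27: W (go to 25, an L position)
n=28: W (go to 26, an L position)
n=29: W (go to 26, an L position)
n=30: L (options 28(W), 27(W) are all W)
n=31: L (options 29(W), 28(W) are all W)
n=32: W (go to 30, an L position)
n=33: W (go to 31, an L position)
n=34: W (go to 31, an L position)
Reading off the rows marked L gives the requested list; there are 14 such values of n.

0, 1, 5, 6, 10, 11, 15, 16, 20, 21, 25, 26, 30, 31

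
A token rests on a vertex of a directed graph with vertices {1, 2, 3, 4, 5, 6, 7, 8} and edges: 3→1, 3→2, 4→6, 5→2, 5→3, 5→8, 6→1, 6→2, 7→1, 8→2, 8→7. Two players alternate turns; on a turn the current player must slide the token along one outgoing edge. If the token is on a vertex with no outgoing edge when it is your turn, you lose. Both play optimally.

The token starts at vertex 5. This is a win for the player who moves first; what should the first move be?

Move to 2.

Use the standard recursion: the mover loses at a terminal position; elsewhere, the mover wins exactly when some move hands the opponent an L position.
Every edge goes from a vertex to one that appears earlier in the order 1, 2, 7, 8, 3, 5, 6, 4, so processing vertices in that order labels each vertex after all of its successors.
1: no outgoing edge → L
2: no outgoing edge → L
7: can move to 1, which is L ⇒ W
8: can move to 2, which is L ⇒ W
3: can move to 2, which is L ⇒ W
5: can move to 2, which is L ⇒ W
6: can move to 2, which is L ⇒ W
4: the only move is to 6(W), a W ⇒ L
From 5, the L positions reachable in one move are: 2.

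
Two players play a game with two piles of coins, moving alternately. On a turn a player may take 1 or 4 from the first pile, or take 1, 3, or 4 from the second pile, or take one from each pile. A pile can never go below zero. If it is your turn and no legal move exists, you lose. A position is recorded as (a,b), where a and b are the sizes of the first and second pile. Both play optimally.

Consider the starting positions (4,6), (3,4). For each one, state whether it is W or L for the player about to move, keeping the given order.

(4,6): W, (3,4): L

Work bottom-up. With no move the player to move loses. Otherwise the position is W if at least one move leads to an L position for the opponent, and L if every move leads to a W.
No move ever increases a pile, so every position that can arise here has a ≤ 4 and b ≤ 6; it is enough to label the cells with 0 ≤ a ≤ 4 and 0 ≤ b ≤ 6.
Every move lowers a or b (never raises either), so fill the grid row by row in increasing a, and left to right within a row: each cell's successors are then already labelled.
      b=0  b=1  b=2  b=3  b=4  b=5  b=6
a=0:    L    W    L    W    W    W    W
a=1:    W    W    W    W    L    W    L
a=2:    L    W    L    W    W    W    W
a=3:    W    W    W    W    L    W    L
a=4:    W    L    W    L    W    W    W
Cells with no legal move (terminal, hence L): (0,0).
The remaining L cells, each justified by listing all of its moves:
(0,2): the only move is to (0,1)(W), a W ⇒ L
(1,4): moves to (0,4)(W), (1,3)(W), (1,1)(W), (1,0)(W), (0,3)(W); every one is W ⇒ L
(1,6): moves to (0,6)(W), (1,5)(W), (1,3)(W), (1,2)(W), (0,5)(W); every one is W ⇒ L
(2,0): the only move is to (1,0)(W), a W ⇒ L
(2,2): moves to (1,2)(W), (2,1)(W), (1,1)(W); every one is W ⇒ L
(3,4): moves to (2,4)(W), (3,3)(W), (3,1)(W), (3,0)(W), (2,3)(W); every one is W ⇒ L
(3,6): moves to (2,6)(W), (3,5)(W), (3,3)(W), (3,2)(W), (2,5)(W); every one is W ⇒ L
(4,1): moves to (3,1)(W), (0,1)(W), (4,0)(W), (3,0)(W); every one is W ⇒ L
(4,3): moves to (3,3)(W), (0,3)(W), (4,2)(W), (4,0)(W), (3,2)(W); every one is W ⇒ L
Every other cell has at least one move into one of the L cells above, so it is W.
(4,6): the move to (3,6) reaches an L cell, so W
(3,4): one of the L cells justified above, so L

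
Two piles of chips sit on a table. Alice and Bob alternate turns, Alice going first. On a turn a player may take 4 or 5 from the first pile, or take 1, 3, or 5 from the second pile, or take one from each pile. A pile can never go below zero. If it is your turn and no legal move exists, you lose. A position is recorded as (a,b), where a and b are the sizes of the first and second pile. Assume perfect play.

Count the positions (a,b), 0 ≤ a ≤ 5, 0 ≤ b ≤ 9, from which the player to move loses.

Compute win/loss labels from the base case upward. A position with no move is L. Any other position is W if it can reach an L in one move, else L.
Every move lowers a or b (never raises either), so fill the grid row by row in increasing a, and left to right within a row: each cell's successors are then already labelled.
      b=0  b=1  b=2  b=3  b=4  b=5  b=6  b=7  b=8  b=9
a=0:    L    W    L    W    L    W    L    W    L    W
a=1:    L    W    L    W    L    W    L    W    L    W
a=2:    L    W    L    W    L    W    L    W    L    W
a=3:    L    W    L    W    L    W    L    W    L    W
a=4:    W    W    W    W    W    W    W    W    W    W
a=5:    W    L    W    L    W    L    W    L    W    L
Cells with no legal move (terminal, hence L): (0,0), (1,0), (2,0), (3,0).
The remaining L cells, each justified by listing all of its moves:
(0,2): only reaches (0,1)(W), which is W → L
(0,4): only reaches (0,3)(W), (0,1)(W), all W → L
(0,6): only reaches (0,5)(W), (0,3)(W), (0,1)(W), all W → L
(0,8): only reaches (0,7)(W), (0,5)(W), (0,3)(W), all W → L
(1,2): only reaches (1,1)(W), (0,1)(W), all W → L
(1,4): only reaches (1,3)(W), (1,1)(W), (0,3)(W), all W → L
(1,6): only reaches (1,5)(W), (1,3)(W), (1,1)(W), (0,5)(W), all W → L
(1,8): only reaches (1,7)(W), (1,5)(W), (1,3)(W), (0,7)(W), all W → L
(2,2): only reaches (2,1)(W), (1,1)(W), all W → L
(2,4): only reaches (2,3)(W), (2,1)(W), (1,3)(W), all W → L
(2,6): only reaches (2,5)(W), (2,3)(W), (2,1)(W), (1,5)(W), all W → L
(2,8): only reaches (2,7)(W), (2,5)(W), (2,3)(W), (1,7)(W), all W → L
(3,2): only reaches (3,1)(W), (2,1)(W), all W → L
(3,4): only reaches (3,3)(W), (3,1)(W), (2,3)(W), all W → L
(3,6): only reaches (3,5)(W), (3,3)(W), (3,1)(W), (2,5)(W), all W → L
(3,8): only reaches (3,7)(W), (3,5)(W), (3,3)(W), (2,7)(W), all W → L
(5,1): only reaches (1,1)(W), (0,1)(W), (5,0)(W), (4,0)(W), all W → L
(5,3): only reaches (1,3)(W), (0,3)(W), (5,2)(W), (5,0)(W), (4,2)(W), all W → L
(5,5): only reaches (1,5)(W), (0,5)(W), (5,4)(W), (5,2)(W), (5,0)(W), (4,4)(W), all W → L
(5,7): only reaches (1,7)(W), (0,7)(W), (5,6)(W), (5,4)(W), (5,2)(W), (4,6)(W), all W → L
(5,9): only reaches (1,9)(W), (0,9)(W), (5,8)(W), (5,6)(W), (5,4)(W), (4,8)(W), all W → L
Every other cell has at least one move into one of the L cells above, so it is W.
L cells per row: a=0: 5, a=1: 5, a=2: 5, a=3: 5, a=4: 0, a=5: 5; total 25.

25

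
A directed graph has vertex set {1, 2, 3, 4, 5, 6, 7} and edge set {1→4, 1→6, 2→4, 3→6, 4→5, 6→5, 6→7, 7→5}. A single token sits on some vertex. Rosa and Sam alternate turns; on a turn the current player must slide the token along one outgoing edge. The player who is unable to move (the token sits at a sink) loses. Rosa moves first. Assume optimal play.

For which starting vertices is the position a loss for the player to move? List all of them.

Label each position W (a win for the player to move) or L (a loss). A position with no legal move is L; any other position is W exactly when some move reaches an L, and L when every move reaches a W.
Every edge goes from a vertex to one that appears earlier in the order 5, 4, 2, 7, 6, 1, 3, so processing vertices in that order labels each vertex after all of its successors.
5: no outgoing edge → L
4: reaches L-position 5 → W
2: only reaches 4(W), which is W → L
7: reaches L-position 5 → W
6: reaches L-position 5 → W
1: only reaches 6(W), 4(W), all W → L
3: only reaches 6(W), which is W → L
Reading off the rows marked L gives the requested list; there are 4 such vertices.

1, 2, 3, 5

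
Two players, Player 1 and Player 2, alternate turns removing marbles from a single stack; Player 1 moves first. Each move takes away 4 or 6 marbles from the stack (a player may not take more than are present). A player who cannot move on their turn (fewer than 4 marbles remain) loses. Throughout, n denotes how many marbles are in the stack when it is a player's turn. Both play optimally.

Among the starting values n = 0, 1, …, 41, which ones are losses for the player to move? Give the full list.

0, 1, 2, 3, 10, 11, 12, 13, 20, 21, 22, 23, 30, 31, 32, 33, 40, 41

Work bottom-up. With no move the player to move loses. Otherwise the position is W if at least one move leads to an L position for the opponent, and L if every move leads to a W.
n=0: no move → L
n=1: no move → L
n=2: no move → L
n=3: no move → L
n=4: reaches L-position 0 → W
n=5: reaches L-position 1 → W
n=6: reaches L-position 2 → W
n=7: reaches L-position 3 → W
n=8: reaches L-position 2 → W
n=9: reaches L-position 3 → W
n=10: only reaches 6(W), 4(W), all W → L
n=11: only reaches 7(W), 5(W), all W → L
n=12: only reaches 8(W), 6(W), all W → L
n=13: only reaches 9(W), 7(W), all W → L
n=14: reaches L-position 10 → W
n=15: reaches L-position 11 → W
n=16: reaches L-position 12 → W
n=17: reaches L-position 13 → W
n=18: reaches L-position 12 → W
n=19: reaches L-position 13 → W
n=20: only reaches 16(W), 14(W), all W → L
n=21: only reaches 17(W), 15(W), all W → L
n=22: only reaches 18(W), 16(W), all W → L
n=23: only reaches 19(W), 17(W), all W → L
n=24: reaches L-position 20 → W
n=25: reaches L-position 21 → W
n=26: reaches L-position 22 → W
n=27: reaches L-position 23 → W
n=28: reaches L-position 22 → W
n=29: reaches L-position 23 → W
n=30: only reaches 26(W), 24(W), all W → L
n=31: only reaches 27(W), 25(W), all W → L
n=32: only reaches 28(W), 26(W), all W → L
n=33: only reaches 29(W), 27(W), all W → L
n=34: reaches L-position 30 → W
n=35: reaches L-position 31 → W
n=36: reaches L-position 32 → W
n=37: reaches L-position 33 → W
n=38: reaches L-position 32 → W
n=39: reaches L-position 33 → W
n=40: only reaches 36(W), 34(W), all W → L
n=41: only reaches 37(W), 35(W), all W → L
Reading off the rows marked L gives the requested list; there are 18 such values of n.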